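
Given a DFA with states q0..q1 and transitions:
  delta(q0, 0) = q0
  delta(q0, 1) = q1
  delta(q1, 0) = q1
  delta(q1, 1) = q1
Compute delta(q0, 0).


Looking up transition function:
delta(q0, 0) in the table
Row: q0, Column: 0
Result: q0

q0


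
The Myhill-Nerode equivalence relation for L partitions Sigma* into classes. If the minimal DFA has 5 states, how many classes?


Myhill-Nerode theorem:
Number of equivalence classes = number of states in minimal DFA
Minimal DFA states = 5
Therefore equivalence classes = 5

5


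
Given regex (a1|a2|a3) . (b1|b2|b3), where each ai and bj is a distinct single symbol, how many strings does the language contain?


First group: 3 alternatives
Second group: 3 alternatives
Concatenation: each choice from group 1 pairs with each from group 2
Total = 3 x 3 = 9

9


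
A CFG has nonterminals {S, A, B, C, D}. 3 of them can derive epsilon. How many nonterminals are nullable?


Nonterminals: {S, A, B, C, D}
A nonterminal is nullable if it can derive epsilon
Counting nullable nonterminals: 3
Total nullable = 3

3


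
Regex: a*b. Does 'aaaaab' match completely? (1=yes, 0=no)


Pattern: a*b
String: 'aaaaab'
Pattern requires: zero or more 'a's followed by exactly one 'b'
Found 5 leading 'a's
Remaining: 'b'
Remaining is exactly 'b' -> match
Result: 1

1


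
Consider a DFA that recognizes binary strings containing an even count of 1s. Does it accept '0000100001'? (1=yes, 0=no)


DFA has 2 states: q_even (start, accept=yes) and q_odd
Processing string '0000100001' character by character:
  Position 0: read '0', 1-count=0 -> q_even (no change)
  Position 1: read '0', 1-count=0 -> q_even (no change)
  Position 2: read '0', 1-count=0 -> q_even (no change)
  Position 3: read '0', 1-count=0 -> q_even (no change)
  Position 4: read '1', 1-count=1 -> q_odd
  Position 5: read '0', 1-count=1 -> q_odd (no change)
  Position 6: read '0', 1-count=1 -> q_odd (no change)
  Position 7: read '0', 1-count=1 -> q_odd (no change)
  Position 8: read '0', 1-count=1 -> q_odd (no change)
  Position 9: read '1', 1-count=2 -> q_even
Final state: q_even, total 1s = 2 (even); the DFA requires an even count -> accept

1


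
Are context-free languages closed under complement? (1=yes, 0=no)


CFL closure properties:
  Closed under: union, concatenation, Kleene star
  NOT closed under: intersection, complement
Operation 'complement' is in not-closed list -> No (not closed)

0


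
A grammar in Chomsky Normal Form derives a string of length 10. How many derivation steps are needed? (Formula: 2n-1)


Chomsky Normal Form derivation:
String length n = 10
Each step either:
  - Splits a nonterminal into two (n-1 such steps)
  - Converts a nonterminal to terminal (n such steps)
Total = (n-1) + n = 2n - 1
= 2(10) - 1
= 20 - 1
= 19

19


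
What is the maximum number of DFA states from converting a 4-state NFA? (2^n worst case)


NFA has 4 states
Subset construction: each DFA state = subset of NFA states
Maximum subsets = 2^4
2^4 = 16

16


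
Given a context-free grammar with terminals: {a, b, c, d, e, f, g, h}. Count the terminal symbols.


Terminal symbols: a, b, c, d, e, f, g, h
Counting each: a (#1), b (#2), c (#3), d (#4), e (#5), f (#6), g (#7), h (#8)
Total = 8

8


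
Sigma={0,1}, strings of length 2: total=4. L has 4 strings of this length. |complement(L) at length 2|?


Alphabet: {0,1}
String length: 2
Total strings of length 2 = 2^2 = 4
Strings in L = 4
Complement = total - |L|
= 4 - 4
= 0

0


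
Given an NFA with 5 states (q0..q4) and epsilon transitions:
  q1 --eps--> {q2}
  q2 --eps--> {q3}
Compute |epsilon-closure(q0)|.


Starting from q0
Initialize closure = {q0}
q0 has no outgoing epsilon transitions -> nothing to add
Final closure: {q0}
Size = 1

1


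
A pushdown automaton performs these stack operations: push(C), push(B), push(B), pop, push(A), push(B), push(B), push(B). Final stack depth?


Tracing stack operations:
  push(C) -> stack = [C], depth=1
  push(B) -> stack = [C,B], depth=2
  push(B) -> stack = [C,B,B], depth=3
  pop -> removed B, stack = [C,B], depth=2
  push(A) -> stack = [C,B,A], depth=3
  push(B) -> stack = [C,B,A,B], depth=4
  push(B) -> stack = [C,B,A,B,B], depth=5
  push(B) -> stack = [C,B,A,B,B,B], depth=6
Final depth = 6

6


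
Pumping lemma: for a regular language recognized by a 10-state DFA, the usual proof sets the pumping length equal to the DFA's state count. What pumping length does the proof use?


Pumping lemma for regular languages (standard proof):
Take p = |Q|, the number of DFA states.
Any string of length >= |Q| passes through |Q|+1 states while reading its first |Q| symbols,
so by pigeonhole some state repeats, giving the loop that can be pumped.
Here |Q| = 10
Therefore the proof uses p = 10

10


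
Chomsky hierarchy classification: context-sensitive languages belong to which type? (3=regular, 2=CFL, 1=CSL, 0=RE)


Chomsky hierarchy levels:
  Type 3: Regular (DFA/NFA/regex)
  Type 2: Context-free (PDA)
  Type 1: Context-sensitive
  Type 0: Recursively enumerable (TM)
'context-sensitive' corresponds to Type 1

1


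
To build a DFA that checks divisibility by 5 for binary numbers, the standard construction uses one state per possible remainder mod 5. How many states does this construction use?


Divisibility by 5 is tracked via the remainder mod 5: 0, 1, ..., 4
The construction assigns one state to each remainder
Number of remainders = 5

5


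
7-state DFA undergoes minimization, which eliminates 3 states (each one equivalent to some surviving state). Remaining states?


Original DFA: 7 states
Redundant states removed: 3
Minimized states = original - removed
= 7 - 3
= 4

4


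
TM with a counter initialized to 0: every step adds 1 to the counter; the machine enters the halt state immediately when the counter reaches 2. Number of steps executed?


Counter starts at 0. Counting sequence:
  Step 1: counter = 1
  Step 2: counter = 2
Counter reached 2 -> halt
Total steps = 2

2


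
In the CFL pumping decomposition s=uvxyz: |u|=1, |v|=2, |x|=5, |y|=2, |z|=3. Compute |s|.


|s| = |u| + |v| + |x| + |y| + |z|
= 1 + 2 + 5 + 2 + 3
= 3 + 5 + 5
= 8 + 5
= 13

13


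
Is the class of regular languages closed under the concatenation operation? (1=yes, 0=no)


Regular languages are closed under:
- Union (DFA product construction)
- Intersection (DFA product construction)
- Complement (swap accept/reject states)
- Concatenation (NFA construction)
- Kleene star (NFA construction)
concatenation is in this list
Therefore: closed

1


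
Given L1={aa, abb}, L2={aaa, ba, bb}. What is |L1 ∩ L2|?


L1 = {aa, abb}
L2 = {aaa, ba, bb}
Checking each string in L1 against L2:
  'aa': in L2? No
  'abb': in L2? No
Intersection = {}
|L1 ∩ L2| = 0

0


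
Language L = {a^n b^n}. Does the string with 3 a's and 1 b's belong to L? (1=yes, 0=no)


Language requires equal numbers of a's and b's
PDA pushes for each 'a', pops for each 'b'
Number of a's = 3
Number of b's = 1
3 != 1 -> Reject

0


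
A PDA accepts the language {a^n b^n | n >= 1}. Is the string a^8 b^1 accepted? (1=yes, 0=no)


Language requires equal numbers of a's and b's
PDA pushes for each 'a', pops for each 'b'
Number of a's = 8
Number of b's = 1
8 != 1 -> Reject

0


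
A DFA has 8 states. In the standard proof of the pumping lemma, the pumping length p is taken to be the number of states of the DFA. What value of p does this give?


Pumping lemma for regular languages (standard proof):
Take p = |Q|, the number of DFA states.
Any string of length >= |Q| passes through |Q|+1 states while reading its first |Q| symbols,
so by pigeonhole some state repeats, giving the loop that can be pumped.
Here |Q| = 8
Therefore the proof uses p = 8

8


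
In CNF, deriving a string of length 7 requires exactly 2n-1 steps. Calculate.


Chomsky Normal Form derivation:
String length n = 7
Each step either:
  - Splits a nonterminal into two (n-1 such steps)
  - Converts a nonterminal to terminal (n such steps)
Total = (n-1) + n = 2n - 1
= 2(7) - 1
= 14 - 1
= 13

13


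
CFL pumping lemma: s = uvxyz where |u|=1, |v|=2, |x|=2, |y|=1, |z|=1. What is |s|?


|s| = |u| + |v| + |x| + |y| + |z|
= 1 + 2 + 2 + 1 + 1
= 3 + 2 + 2
= 5 + 2
= 7

7


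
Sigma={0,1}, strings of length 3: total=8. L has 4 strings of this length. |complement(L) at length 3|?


Alphabet: {0,1}
String length: 3
Total strings of length 3 = 2^3 = 8
Strings in L = 4
Complement = total - |L|
= 8 - 4
= 4

4


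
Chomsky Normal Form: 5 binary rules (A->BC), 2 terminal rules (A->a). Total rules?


CNF allows two rule forms:
  A -> BC (binary): 5 rules
  A -> a (terminal): 2 rules
Total = 5 + 2 = 7

7


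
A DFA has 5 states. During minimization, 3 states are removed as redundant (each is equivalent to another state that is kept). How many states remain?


Original DFA: 5 states
Redundant states removed: 3
Minimized states = original - removed
= 5 - 3
= 2

2


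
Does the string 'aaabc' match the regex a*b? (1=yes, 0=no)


Pattern: a*b
String: 'aaabc'
Pattern requires: zero or more 'a's followed by exactly one 'b'
Found 3 leading 'a's
Remaining: 'bc'
Remaining is not 'b' -> no match
Result: 0

0


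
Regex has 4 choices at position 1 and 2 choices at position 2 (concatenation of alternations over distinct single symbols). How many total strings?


First group: 4 alternatives
Second group: 2 alternatives
Concatenation: each choice from group 1 pairs with each from group 2
Total = 4 x 2 = 8

8


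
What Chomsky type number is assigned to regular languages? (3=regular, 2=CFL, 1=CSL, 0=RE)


Chomsky hierarchy levels:
  Type 3: Regular (DFA/NFA/regex)
  Type 2: Context-free (PDA)
  Type 1: Context-sensitive
  Type 0: Recursively enumerable (TM)
'regular' corresponds to Type 3

3


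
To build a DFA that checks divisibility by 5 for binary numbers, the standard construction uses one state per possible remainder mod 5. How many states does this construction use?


Divisibility by 5 is tracked via the remainder mod 5: 0, 1, ..., 4
The construction assigns one state to each remainder
Number of remainders = 5

5


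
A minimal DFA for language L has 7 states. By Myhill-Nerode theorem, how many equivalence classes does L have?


Myhill-Nerode theorem:
Number of equivalence classes = number of states in minimal DFA
Minimal DFA states = 7
Therefore equivalence classes = 7

7


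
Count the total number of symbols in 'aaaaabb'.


String: 'aaaaabb'
Counting characters:
  'a' appears 5 time(s)
  'b' appears 2 time(s)
Total length = 5 + 2 = 7

7


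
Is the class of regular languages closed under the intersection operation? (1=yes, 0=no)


Regular languages are closed under:
- Union (DFA product construction)
- Intersection (DFA product construction)
- Complement (swap accept/reject states)
- Concatenation (NFA construction)
- Kleene star (NFA construction)
intersection is in this list
Therefore: closed

1


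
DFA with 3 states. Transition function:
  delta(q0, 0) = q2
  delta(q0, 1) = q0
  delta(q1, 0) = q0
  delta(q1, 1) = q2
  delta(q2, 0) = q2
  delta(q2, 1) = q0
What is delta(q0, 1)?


Looking up transition function:
delta(q0, 1) in the table
Row: q0, Column: 1
Result: q0

q0


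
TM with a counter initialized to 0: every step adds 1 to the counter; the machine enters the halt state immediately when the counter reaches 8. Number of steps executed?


Counter starts at 0. Counting sequence:
  Step 1: counter = 1
  Step 2: counter = 2
  Step 3: counter = 3
  Step 4: counter = 4
  Step 5: counter = 5
  Step 6: counter = 6
  Step 7: counter = 7
  Step 8: counter = 8
Counter reached 8 -> halt
Total steps = 8

8


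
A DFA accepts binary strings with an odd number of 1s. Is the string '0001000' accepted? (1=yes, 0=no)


DFA has 2 states: q_even (start, accept=no) and q_odd
Processing string '0001000' character by character:
  Position 0: read '0', 1-count=0 -> q_even (no change)
  Position 1: read '0', 1-count=0 -> q_even (no change)
  Position 2: read '0', 1-count=0 -> q_even (no change)
  Position 3: read '1', 1-count=1 -> q_odd
  Position 4: read '0', 1-count=1 -> q_odd (no change)
  Position 5: read '0', 1-count=1 -> q_odd (no change)
  Position 6: read '0', 1-count=1 -> q_odd (no change)
Final state: q_odd, total 1s = 1 (odd); the DFA requires an odd count -> accept

1


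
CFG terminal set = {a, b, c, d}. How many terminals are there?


Terminal symbols: a, b, c, d
Counting each: a (#1), b (#2), c (#3), d (#4)
Total = 4

4


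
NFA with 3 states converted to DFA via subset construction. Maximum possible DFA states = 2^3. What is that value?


NFA has 3 states
Subset construction: each DFA state = subset of NFA states
Maximum subsets = 2^3
2^3 = 8

8


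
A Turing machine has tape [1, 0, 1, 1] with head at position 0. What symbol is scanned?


Tape: [1, 0, 1, 1]
Positions: 0 1 2 3
Values:    1 0 1 1
Head at position 0
tape[0] = 1

1


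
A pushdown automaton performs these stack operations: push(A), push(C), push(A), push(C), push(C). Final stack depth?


Tracing stack operations:
  push(A) -> stack = [A], depth=1
  push(C) -> stack = [A,C], depth=2
  push(A) -> stack = [A,C,A], depth=3
  push(C) -> stack = [A,C,A,C], depth=4
  push(C) -> stack = [A,C,A,C,C], depth=5
Final depth = 5

5


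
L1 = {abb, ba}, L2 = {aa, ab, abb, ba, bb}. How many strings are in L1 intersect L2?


L1 = {abb, ba}
L2 = {aa, ab, abb, ba, bb}
Checking each string in L1 against L2:
  'abb': in L2? Yes
  'ba': in L2? Yes
Intersection = {abb, ba}
|L1 ∩ L2| = 2

2


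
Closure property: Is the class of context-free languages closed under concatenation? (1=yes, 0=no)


CFL closure properties:
  Closed under: union, concatenation, Kleene star
  NOT closed under: intersection, complement
Operation 'concatenation' is in closed list -> Yes (closed)

1


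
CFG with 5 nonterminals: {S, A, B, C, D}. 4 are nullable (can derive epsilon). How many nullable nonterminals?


Nonterminals: {S, A, B, C, D}
A nonterminal is nullable if it can derive epsilon
Counting nullable nonterminals: 4
Total nullable = 4

4


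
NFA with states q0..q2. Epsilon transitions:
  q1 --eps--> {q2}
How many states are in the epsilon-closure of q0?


Starting from q0
Initialize closure = {q0}
q0 has no outgoing epsilon transitions -> nothing to add
Final closure: {q0}
Size = 1

1


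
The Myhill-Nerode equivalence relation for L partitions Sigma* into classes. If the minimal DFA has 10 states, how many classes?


Myhill-Nerode theorem:
Number of equivalence classes = number of states in minimal DFA
Minimal DFA states = 10
Therefore equivalence classes = 10

10


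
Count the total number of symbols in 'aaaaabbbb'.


String: 'aaaaabbbb'
Counting characters:
  'a' appears 5 time(s)
  'b' appears 4 time(s)
Total length = 5 + 4 = 9

9


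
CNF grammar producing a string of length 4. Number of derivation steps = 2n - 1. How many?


Chomsky Normal Form derivation:
String length n = 4
Each step either:
  - Splits a nonterminal into two (n-1 such steps)
  - Converts a nonterminal to terminal (n such steps)
Total = (n-1) + n = 2n - 1
= 2(4) - 1
= 8 - 1
= 7

7


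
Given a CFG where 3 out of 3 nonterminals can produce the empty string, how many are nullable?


Nonterminals: {S, A, B}
A nonterminal is nullable if it can derive epsilon
Counting nullable nonterminals: 3
Total nullable = 3

3


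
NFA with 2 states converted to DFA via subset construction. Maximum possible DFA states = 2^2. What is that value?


NFA has 2 states
Subset construction: each DFA state = subset of NFA states
Maximum subsets = 2^2
2^2 = 4

4


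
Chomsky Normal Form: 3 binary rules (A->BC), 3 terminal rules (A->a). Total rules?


CNF allows two rule forms:
  A -> BC (binary): 3 rules
  A -> a (terminal): 3 rules
Total = 3 + 3 = 6

6


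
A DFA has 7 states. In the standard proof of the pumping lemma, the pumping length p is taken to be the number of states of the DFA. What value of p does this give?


Pumping lemma for regular languages (standard proof):
Take p = |Q|, the number of DFA states.
Any string of length >= |Q| passes through |Q|+1 states while reading its first |Q| symbols,
so by pigeonhole some state repeats, giving the loop that can be pumped.
Here |Q| = 7
Therefore the proof uses p = 7

7


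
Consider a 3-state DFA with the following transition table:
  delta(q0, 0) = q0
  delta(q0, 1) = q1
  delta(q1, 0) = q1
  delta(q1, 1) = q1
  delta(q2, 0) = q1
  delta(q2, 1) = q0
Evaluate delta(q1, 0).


Looking up transition function:
delta(q1, 0) in the table
Row: q1, Column: 0
Result: q1

q1


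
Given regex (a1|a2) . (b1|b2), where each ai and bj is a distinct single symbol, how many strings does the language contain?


First group: 2 alternatives
Second group: 2 alternatives
Concatenation: each choice from group 1 pairs with each from group 2
Total = 2 x 2 = 4

4


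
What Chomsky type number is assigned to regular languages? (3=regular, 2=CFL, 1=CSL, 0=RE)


Chomsky hierarchy levels:
  Type 3: Regular (DFA/NFA/regex)
  Type 2: Context-free (PDA)
  Type 1: Context-sensitive
  Type 0: Recursively enumerable (TM)
'regular' corresponds to Type 3

3


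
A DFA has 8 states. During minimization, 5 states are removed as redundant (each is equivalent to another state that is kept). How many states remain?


Original DFA: 8 states
Redundant states removed: 5
Minimized states = original - removed
= 8 - 5
= 3

3


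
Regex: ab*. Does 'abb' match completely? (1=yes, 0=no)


Pattern: ab*
String: 'abb'
Pattern requires: exactly one 'a' followed by zero or more 'b's
First char is 'a' -> OK
Rest 'bb': all b's? Yes
Result: 1

1


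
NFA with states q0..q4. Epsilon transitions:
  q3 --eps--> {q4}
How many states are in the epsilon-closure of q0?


Starting from q0
Initialize closure = {q0}
q0 has no outgoing epsilon transitions -> nothing to add
Final closure: {q0}
Size = 1

1


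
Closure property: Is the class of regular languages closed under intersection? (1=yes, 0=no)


Regular languages are closed under all standard operations:
- Union: Yes (product construction)
- Intersection: Yes (product construction)
- Complement: Yes (swap accept/reject)
- Concatenation: Yes (NFA construction)
Operation: intersection -> Closed

1


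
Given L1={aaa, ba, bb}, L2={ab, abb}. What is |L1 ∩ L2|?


L1 = {aaa, ba, bb}
L2 = {ab, abb}
Checking each string in L1 against L2:
  'aaa': in L2? No
  'ba': in L2? No
  'bb': in L2? No
Intersection = {}
|L1 ∩ L2| = 0

0


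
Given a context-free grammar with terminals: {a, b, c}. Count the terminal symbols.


Terminal symbols: a, b, c
Counting each: a (#1), b (#2), c (#3)
Total = 3

3


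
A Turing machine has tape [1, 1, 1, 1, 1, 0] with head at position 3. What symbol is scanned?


Tape: [1, 1, 1, 1, 1, 0]
Positions: 0 1 2 3 4 5
Values:    1 1 1 1 1 0
Head at position 3
tape[3] = 1

1


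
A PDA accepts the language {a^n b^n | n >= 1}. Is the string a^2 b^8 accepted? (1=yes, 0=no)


Language requires equal numbers of a's and b's
PDA pushes for each 'a', pops for each 'b'
Number of a's = 2
Number of b's = 8
2 != 8 -> Reject

0


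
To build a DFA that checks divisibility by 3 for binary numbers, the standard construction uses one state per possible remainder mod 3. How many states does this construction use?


Divisibility by 3 is tracked via the remainder mod 3: 0, 1, ..., 2
The construction assigns one state to each remainder
Number of remainders = 3

3


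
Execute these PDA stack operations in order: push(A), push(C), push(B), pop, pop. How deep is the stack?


Tracing stack operations:
  push(A) -> stack = [A], depth=1
  push(C) -> stack = [A,C], depth=2
  push(B) -> stack = [A,C,B], depth=3
  pop -> removed B, stack = [A,C], depth=2
  pop -> removed C, stack = [A], depth=1
Final depth = 1

1


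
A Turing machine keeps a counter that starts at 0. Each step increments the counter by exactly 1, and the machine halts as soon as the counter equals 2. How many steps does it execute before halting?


Counter starts at 0. Counting sequence:
  Step 1: counter = 1
  Step 2: counter = 2
Counter reached 2 -> halt
Total steps = 2

2


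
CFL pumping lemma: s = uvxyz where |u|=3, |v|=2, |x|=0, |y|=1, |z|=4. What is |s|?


|s| = |u| + |v| + |x| + |y| + |z|
= 3 + 2 + 0 + 1 + 4
= 5 + 0 + 5
= 5 + 5
= 10

10


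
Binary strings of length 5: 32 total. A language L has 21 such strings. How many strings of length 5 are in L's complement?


Alphabet: {0,1}
String length: 5
Total strings of length 5 = 2^5 = 32
Strings in L = 21
Complement = total - |L|
= 32 - 21
= 11

11


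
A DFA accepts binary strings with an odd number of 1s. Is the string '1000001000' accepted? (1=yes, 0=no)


DFA has 2 states: q_even (start, accept=no) and q_odd
Processing string '1000001000' character by character:
  Position 0: read '1', 1-count=1 -> q_odd
  Position 1: read '0', 1-count=1 -> q_odd (no change)
  Position 2: read '0', 1-count=1 -> q_odd (no change)
  Position 3: read '0', 1-count=1 -> q_odd (no change)
  Position 4: read '0', 1-count=1 -> q_odd (no change)
  Position 5: read '0', 1-count=1 -> q_odd (no change)
  Position 6: read '1', 1-count=2 -> q_even
  Position 7: read '0', 1-count=2 -> q_even (no change)
  Position 8: read '0', 1-count=2 -> q_even (no change)
  Position 9: read '0', 1-count=2 -> q_even (no change)
Final state: q_even, total 1s = 2 (even); the DFA requires an odd count -> reject

0


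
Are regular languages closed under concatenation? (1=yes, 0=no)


Regular languages are closed under:
- Union (DFA product construction)
- Intersection (DFA product construction)
- Complement (swap accept/reject states)
- Concatenation (NFA construction)
- Kleene star (NFA construction)
concatenation is in this list
Therefore: closed

1


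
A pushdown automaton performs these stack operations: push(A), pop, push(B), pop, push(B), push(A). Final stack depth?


Tracing stack operations:
  push(A) -> stack = [A], depth=1
  pop -> removed A, stack = [], depth=0
  push(B) -> stack = [B], depth=1
  pop -> removed B, stack = [], depth=0
  push(B) -> stack = [B], depth=1
  push(A) -> stack = [B,A], depth=2
Final depth = 2

2


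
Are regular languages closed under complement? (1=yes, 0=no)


Regular languages are closed under:
- Union (DFA product construction)
- Intersection (DFA product construction)
- Complement (swap accept/reject states)
- Concatenation (NFA construction)
- Kleene star (NFA construction)
complement is in this list
Therefore: closed

1


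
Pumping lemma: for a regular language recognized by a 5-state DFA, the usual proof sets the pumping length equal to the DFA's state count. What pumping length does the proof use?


Pumping lemma for regular languages (standard proof):
Take p = |Q|, the number of DFA states.
Any string of length >= |Q| passes through |Q|+1 states while reading its first |Q| symbols,
so by pigeonhole some state repeats, giving the loop that can be pumped.
Here |Q| = 5
Therefore the proof uses p = 5

5


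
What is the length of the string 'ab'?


String: 'ab'
Counting characters:
  'a' appears 1 time(s)
  'b' appears 1 time(s)
Total length = 1 + 1 = 2

2


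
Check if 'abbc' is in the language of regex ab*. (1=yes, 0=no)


Pattern: ab*
String: 'abbc'
Pattern requires: exactly one 'a' followed by zero or more 'b's
First char is 'a' -> OK
Rest 'bbc': all b's? No
Result: 0

0


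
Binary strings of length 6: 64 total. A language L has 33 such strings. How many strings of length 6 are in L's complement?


Alphabet: {0,1}
String length: 6
Total strings of length 6 = 2^6 = 64
Strings in L = 33
Complement = total - |L|
= 64 - 33
= 31

31


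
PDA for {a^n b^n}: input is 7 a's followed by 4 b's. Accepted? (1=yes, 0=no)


Language requires equal numbers of a's and b's
PDA pushes for each 'a', pops for each 'b'
Number of a's = 7
Number of b's = 4
7 != 4 -> Reject

0


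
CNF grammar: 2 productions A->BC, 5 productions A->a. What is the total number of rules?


CNF allows two rule forms:
  A -> BC (binary): 2 rules
  A -> a (terminal): 5 rules
Total = 2 + 5 = 7

7


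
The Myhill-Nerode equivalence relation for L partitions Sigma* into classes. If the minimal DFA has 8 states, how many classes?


Myhill-Nerode theorem:
Number of equivalence classes = number of states in minimal DFA
Minimal DFA states = 8
Therefore equivalence classes = 8

8


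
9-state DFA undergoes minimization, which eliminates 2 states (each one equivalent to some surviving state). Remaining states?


Original DFA: 9 states
Redundant states removed: 2
Minimized states = original - removed
= 9 - 2
= 7

7


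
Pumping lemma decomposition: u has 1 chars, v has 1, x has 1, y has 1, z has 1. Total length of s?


|s| = |u| + |v| + |x| + |y| + |z|
= 1 + 1 + 1 + 1 + 1
= 2 + 1 + 2
= 3 + 2
= 5

5


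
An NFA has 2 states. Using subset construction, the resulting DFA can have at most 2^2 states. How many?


NFA has 2 states
Subset construction: each DFA state = subset of NFA states
Maximum subsets = 2^2
2^2 = 4

4


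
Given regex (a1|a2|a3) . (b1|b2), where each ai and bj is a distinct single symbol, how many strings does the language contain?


First group: 3 alternatives
Second group: 2 alternatives
Concatenation: each choice from group 1 pairs with each from group 2
Total = 3 x 2 = 6

6


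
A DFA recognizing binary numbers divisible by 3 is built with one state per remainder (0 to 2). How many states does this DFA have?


Divisibility by 3 is tracked via the remainder mod 3: 0, 1, ..., 2
The construction assigns one state to each remainder
Number of remainders = 3

3


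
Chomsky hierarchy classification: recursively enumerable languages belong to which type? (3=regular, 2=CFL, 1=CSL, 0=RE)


Chomsky hierarchy levels:
  Type 3: Regular (DFA/NFA/regex)
  Type 2: Context-free (PDA)
  Type 1: Context-sensitive
  Type 0: Recursively enumerable (TM)
'recursively enumerable' corresponds to Type 0

0


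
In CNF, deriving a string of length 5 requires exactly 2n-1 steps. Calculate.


Chomsky Normal Form derivation:
String length n = 5
Each step either:
  - Splits a nonterminal into two (n-1 such steps)
  - Converts a nonterminal to terminal (n such steps)
Total = (n-1) + n = 2n - 1
= 2(5) - 1
= 10 - 1
= 9

9


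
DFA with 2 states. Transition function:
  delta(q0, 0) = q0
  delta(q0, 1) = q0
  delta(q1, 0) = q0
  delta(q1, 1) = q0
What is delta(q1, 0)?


Looking up transition function:
delta(q1, 0) in the table
Row: q1, Column: 0
Result: q0

q0


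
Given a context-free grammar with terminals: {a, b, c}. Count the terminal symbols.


Terminal symbols: a, b, c
Counting each: a (#1), b (#2), c (#3)
Total = 3

3


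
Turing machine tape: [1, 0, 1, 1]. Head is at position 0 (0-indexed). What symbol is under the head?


Tape: [1, 0, 1, 1]
Positions: 0 1 2 3
Values:    1 0 1 1
Head at position 0
tape[0] = 1

1


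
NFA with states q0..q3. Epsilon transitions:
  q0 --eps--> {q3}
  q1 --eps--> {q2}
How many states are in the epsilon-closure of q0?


Starting from q0
Initialize closure = {q0}
Follow epsilon from q0 -> add q3
Final closure: {q0, q3}
Size = 2

2


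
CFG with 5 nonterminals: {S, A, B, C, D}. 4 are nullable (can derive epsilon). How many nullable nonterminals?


Nonterminals: {S, A, B, C, D}
A nonterminal is nullable if it can derive epsilon
Counting nullable nonterminals: 4
Total nullable = 4

4


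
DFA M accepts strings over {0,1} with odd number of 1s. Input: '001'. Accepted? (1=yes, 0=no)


DFA has 2 states: q_even (start, accept=no) and q_odd
Processing string '001' character by character:
  Position 0: read '0', 1-count=0 -> q_even (no change)
  Position 1: read '0', 1-count=0 -> q_even (no change)
  Position 2: read '1', 1-count=1 -> q_odd
Final state: q_odd, total 1s = 1 (odd); the DFA requires an odd count -> accept

1


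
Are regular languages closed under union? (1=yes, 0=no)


Regular languages are closed under all standard operations:
- Union: Yes (product construction)
- Intersection: Yes (product construction)
- Complement: Yes (swap accept/reject)
- Concatenation: Yes (NFA construction)
Operation: union -> Closed

1


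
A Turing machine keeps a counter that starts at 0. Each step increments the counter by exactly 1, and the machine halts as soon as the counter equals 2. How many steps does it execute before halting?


Counter starts at 0. Counting sequence:
  Step 1: counter = 1
  Step 2: counter = 2
Counter reached 2 -> halt
Total steps = 2

2


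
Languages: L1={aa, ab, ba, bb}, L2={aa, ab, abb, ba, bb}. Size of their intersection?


L1 = {aa, ab, ba, bb}
L2 = {aa, ab, abb, ba, bb}
Checking each string in L1 against L2:
  'aa': in L2? Yes
  'ab': in L2? Yes
  'ba': in L2? Yes
  'bb': in L2? Yes
Intersection = {aa, ab, ba, bb}
|L1 ∩ L2| = 4

4


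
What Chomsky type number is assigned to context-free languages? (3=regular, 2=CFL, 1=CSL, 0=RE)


Chomsky hierarchy levels:
  Type 3: Regular (DFA/NFA/regex)
  Type 2: Context-free (PDA)
  Type 1: Context-sensitive
  Type 0: Recursively enumerable (TM)
'context-free' corresponds to Type 2

2


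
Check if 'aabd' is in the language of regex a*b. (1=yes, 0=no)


Pattern: a*b
String: 'aabd'
Pattern requires: zero or more 'a's followed by exactly one 'b'
Found 2 leading 'a's
Remaining: 'bd'
Remaining is not 'b' -> no match
Result: 0

0


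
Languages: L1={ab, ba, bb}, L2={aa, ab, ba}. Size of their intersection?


L1 = {ab, ba, bb}
L2 = {aa, ab, ba}
Checking each string in L1 against L2:
  'ab': in L2? Yes
  'ba': in L2? Yes
  'bb': in L2? No
Intersection = {ab, ba}
|L1 ∩ L2| = 2

2


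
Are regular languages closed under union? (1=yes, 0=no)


Regular languages are closed under all standard operations:
- Union: Yes (product construction)
- Intersection: Yes (product construction)
- Complement: Yes (swap accept/reject)
- Concatenation: Yes (NFA construction)
Operation: union -> Closed

1


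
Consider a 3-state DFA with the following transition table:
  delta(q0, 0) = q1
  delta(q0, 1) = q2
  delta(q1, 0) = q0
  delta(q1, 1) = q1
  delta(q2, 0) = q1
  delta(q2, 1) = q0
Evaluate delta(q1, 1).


Looking up transition function:
delta(q1, 1) in the table
Row: q1, Column: 1
Result: q1

q1


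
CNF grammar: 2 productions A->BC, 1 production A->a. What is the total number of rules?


CNF allows two rule forms:
  A -> BC (binary): 2 rules
  A -> a (terminal): 1 rule
Total = 2 + 1 = 3

3


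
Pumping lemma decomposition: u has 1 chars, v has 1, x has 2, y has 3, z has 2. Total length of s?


|s| = |u| + |v| + |x| + |y| + |z|
= 1 + 1 + 2 + 3 + 2
= 2 + 2 + 5
= 4 + 5
= 9

9


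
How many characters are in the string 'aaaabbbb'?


String: 'aaaabbbb'
Counting characters:
  'a' appears 4 time(s)
  'b' appears 4 time(s)
Total length = 4 + 4 = 8

8


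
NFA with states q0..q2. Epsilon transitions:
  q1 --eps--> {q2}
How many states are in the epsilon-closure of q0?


Starting from q0
Initialize closure = {q0}
q0 has no outgoing epsilon transitions -> nothing to add
Final closure: {q0}
Size = 1

1


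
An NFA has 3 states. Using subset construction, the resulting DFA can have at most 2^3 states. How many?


NFA has 3 states
Subset construction: each DFA state = subset of NFA states
Maximum subsets = 2^3
2^3 = 8

8


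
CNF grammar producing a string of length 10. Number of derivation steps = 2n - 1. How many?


Chomsky Normal Form derivation:
String length n = 10
Each step either:
  - Splits a nonterminal into two (n-1 such steps)
  - Converts a nonterminal to terminal (n such steps)
Total = (n-1) + n = 2n - 1
= 2(10) - 1
= 20 - 1
= 19

19


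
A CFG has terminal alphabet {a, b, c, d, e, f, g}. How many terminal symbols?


Terminal symbols: a, b, c, d, e, f, g
Counting each: a (#1), b (#2), c (#3), d (#4), e (#5), f (#6), g (#7)
Total = 7

7


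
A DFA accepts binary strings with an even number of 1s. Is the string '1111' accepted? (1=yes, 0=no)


DFA has 2 states: q_even (start, accept=yes) and q_odd
Processing string '1111' character by character:
  Position 0: read '1', 1-count=1 -> q_odd
  Position 1: read '1', 1-count=2 -> q_even
  Position 2: read '1', 1-count=3 -> q_odd
  Position 3: read '1', 1-count=4 -> q_even
Final state: q_even, total 1s = 4 (even); the DFA requires an even count -> accept

1


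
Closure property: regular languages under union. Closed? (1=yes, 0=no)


Regular languages are closed under:
- Union (DFA product construction)
- Intersection (DFA product construction)
- Complement (swap accept/reject states)
- Concatenation (NFA construction)
- Kleene star (NFA construction)
union is in this list
Therefore: closed

1


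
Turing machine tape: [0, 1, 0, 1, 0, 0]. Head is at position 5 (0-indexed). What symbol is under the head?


Tape: [0, 1, 0, 1, 0, 0]
Positions: 0 1 2 3 4 5
Values:    0 1 0 1 0 0
Head at position 5
tape[5] = 0

0


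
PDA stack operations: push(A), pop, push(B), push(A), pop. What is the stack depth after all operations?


Tracing stack operations:
  push(A) -> stack = [A], depth=1
  pop -> removed A, stack = [], depth=0
  push(B) -> stack = [B], depth=1
  push(A) -> stack = [B,A], depth=2
  pop -> removed A, stack = [B], depth=1
Final depth = 1

1


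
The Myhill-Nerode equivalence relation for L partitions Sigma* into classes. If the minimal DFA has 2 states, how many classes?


Myhill-Nerode theorem:
Number of equivalence classes = number of states in minimal DFA
Minimal DFA states = 2
Therefore equivalence classes = 2

2


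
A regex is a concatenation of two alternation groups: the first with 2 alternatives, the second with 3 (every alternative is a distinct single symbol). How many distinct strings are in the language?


First group: 2 alternatives
Second group: 3 alternatives
Concatenation: each choice from group 1 pairs with each from group 2
Total = 2 x 3 = 6

6


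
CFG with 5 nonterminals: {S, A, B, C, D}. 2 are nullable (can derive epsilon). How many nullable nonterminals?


Nonterminals: {S, A, B, C, D}
A nonterminal is nullable if it can derive epsilon
Counting nullable nonterminals: 2
Total nullable = 2

2


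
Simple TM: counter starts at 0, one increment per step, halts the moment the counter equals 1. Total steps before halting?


Counter starts at 0. Counting sequence:
  Step 1: counter = 1
Counter reached 1 -> halt
Total steps = 1

1


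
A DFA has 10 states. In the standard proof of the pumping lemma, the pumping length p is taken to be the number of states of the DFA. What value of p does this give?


Pumping lemma for regular languages (standard proof):
Take p = |Q|, the number of DFA states.
Any string of length >= |Q| passes through |Q|+1 states while reading its first |Q| symbols,
so by pigeonhole some state repeats, giving the loop that can be pumped.
Here |Q| = 10
Therefore the proof uses p = 10

10


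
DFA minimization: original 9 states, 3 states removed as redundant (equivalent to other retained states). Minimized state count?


Original DFA: 9 states
Redundant states removed: 3
Minimized states = original - removed
= 9 - 3
= 6

6


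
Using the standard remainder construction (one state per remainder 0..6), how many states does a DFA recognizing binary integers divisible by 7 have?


Divisibility by 7 is tracked via the remainder mod 7: 0, 1, ..., 6
The construction assigns one state to each remainder
Number of remainders = 7

7


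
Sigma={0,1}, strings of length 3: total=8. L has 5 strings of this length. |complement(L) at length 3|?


Alphabet: {0,1}
String length: 3
Total strings of length 3 = 2^3 = 8
Strings in L = 5
Complement = total - |L|
= 8 - 5
= 3

3


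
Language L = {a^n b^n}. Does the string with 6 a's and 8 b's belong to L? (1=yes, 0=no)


Language requires equal numbers of a's and b's
PDA pushes for each 'a', pops for each 'b'
Number of a's = 6
Number of b's = 8
6 != 8 -> Reject

0


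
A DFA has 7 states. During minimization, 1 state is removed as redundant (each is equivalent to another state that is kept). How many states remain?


Original DFA: 7 states
Redundant states removed: 1
Minimized states = original - removed
= 7 - 1
= 6

6


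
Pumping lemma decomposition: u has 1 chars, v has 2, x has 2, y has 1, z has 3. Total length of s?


|s| = |u| + |v| + |x| + |y| + |z|
= 1 + 2 + 2 + 1 + 3
= 3 + 2 + 4
= 5 + 4
= 9

9


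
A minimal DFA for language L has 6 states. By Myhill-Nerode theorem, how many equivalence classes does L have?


Myhill-Nerode theorem:
Number of equivalence classes = number of states in minimal DFA
Minimal DFA states = 6
Therefore equivalence classes = 6

6


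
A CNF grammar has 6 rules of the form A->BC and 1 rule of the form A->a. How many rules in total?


CNF allows two rule forms:
  A -> BC (binary): 6 rules
  A -> a (terminal): 1 rule
Total = 6 + 1 = 7

7


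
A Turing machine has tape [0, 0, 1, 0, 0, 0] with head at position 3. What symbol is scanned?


Tape: [0, 0, 1, 0, 0, 0]
Positions: 0 1 2 3 4 5
Values:    0 0 1 0 0 0
Head at position 3
tape[3] = 0

0


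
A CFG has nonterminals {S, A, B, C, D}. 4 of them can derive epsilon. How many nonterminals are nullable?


Nonterminals: {S, A, B, C, D}
A nonterminal is nullable if it can derive epsilon
Counting nullable nonterminals: 4
Total nullable = 4

4


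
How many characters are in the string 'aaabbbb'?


String: 'aaabbbb'
Counting characters:
  'a' appears 3 time(s)
  'b' appears 4 time(s)
Total length = 3 + 4 = 7

7


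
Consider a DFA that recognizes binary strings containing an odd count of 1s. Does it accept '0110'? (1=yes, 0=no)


DFA has 2 states: q_even (start, accept=no) and q_odd
Processing string '0110' character by character:
  Position 0: read '0', 1-count=0 -> q_even (no change)
  Position 1: read '1', 1-count=1 -> q_odd
  Position 2: read '1', 1-count=2 -> q_even
  Position 3: read '0', 1-count=2 -> q_even (no change)
Final state: q_even, total 1s = 2 (even); the DFA requires an odd count -> reject

0


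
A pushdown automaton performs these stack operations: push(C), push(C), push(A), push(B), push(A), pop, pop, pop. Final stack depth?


Tracing stack operations:
  push(C) -> stack = [C], depth=1
  push(C) -> stack = [C,C], depth=2
  push(A) -> stack = [C,C,A], depth=3
  push(B) -> stack = [C,C,A,B], depth=4
  push(A) -> stack = [C,C,A,B,A], depth=5
  pop -> removed A, stack = [C,C,A,B], depth=4
  pop -> removed B, stack = [C,C,A], depth=3
  pop -> removed A, stack = [C,C], depth=2
Final depth = 2

2


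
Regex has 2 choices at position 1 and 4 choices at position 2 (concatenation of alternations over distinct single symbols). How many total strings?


First group: 2 alternatives
Second group: 4 alternatives
Concatenation: each choice from group 1 pairs with each from group 2
Total = 2 x 4 = 8

8


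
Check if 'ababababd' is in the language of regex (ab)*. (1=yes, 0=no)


Pattern: (ab)*
String: 'ababababd'
Pattern requires: zero or more repetitions of 'ab'
Length 9 is odd -> cannot be (ab)* -> no match
Result: 0

0


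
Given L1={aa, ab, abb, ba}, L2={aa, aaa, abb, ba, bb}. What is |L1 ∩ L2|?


L1 = {aa, ab, abb, ba}
L2 = {aa, aaa, abb, ba, bb}
Checking each string in L1 against L2:
  'aa': in L2? Yes
  'ab': in L2? No
  'abb': in L2? Yes
  'ba': in L2? Yes
Intersection = {aa, abb, ba}
|L1 ∩ L2| = 3

3


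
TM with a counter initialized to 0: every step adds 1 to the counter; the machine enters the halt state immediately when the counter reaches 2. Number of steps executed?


Counter starts at 0. Counting sequence:
  Step 1: counter = 1
  Step 2: counter = 2
Counter reached 2 -> halt
Total steps = 2

2


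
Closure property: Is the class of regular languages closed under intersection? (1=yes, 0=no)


Regular languages are closed under all standard operations:
- Union: Yes (product construction)
- Intersection: Yes (product construction)
- Complement: Yes (swap accept/reject)
- Concatenation: Yes (NFA construction)
Operation: intersection -> Closed

1
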